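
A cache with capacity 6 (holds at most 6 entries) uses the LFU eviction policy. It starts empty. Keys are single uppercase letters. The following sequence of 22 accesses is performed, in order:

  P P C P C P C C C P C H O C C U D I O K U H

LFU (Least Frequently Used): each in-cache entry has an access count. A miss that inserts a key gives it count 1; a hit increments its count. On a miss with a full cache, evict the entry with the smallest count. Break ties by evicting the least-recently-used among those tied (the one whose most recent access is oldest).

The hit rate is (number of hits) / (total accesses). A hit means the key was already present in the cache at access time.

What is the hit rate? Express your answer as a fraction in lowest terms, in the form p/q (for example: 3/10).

LFU simulation (capacity=6):
  1. access P: MISS. Cache: [P(c=1)]
  2. access P: HIT, count now 2. Cache: [P(c=2)]
  3. access C: MISS. Cache: [C(c=1) P(c=2)]
  4. access P: HIT, count now 3. Cache: [C(c=1) P(c=3)]
  5. access C: HIT, count now 2. Cache: [C(c=2) P(c=3)]
  6. access P: HIT, count now 4. Cache: [C(c=2) P(c=4)]
  7. access C: HIT, count now 3. Cache: [C(c=3) P(c=4)]
  8. access C: HIT, count now 4. Cache: [P(c=4) C(c=4)]
  9. access C: HIT, count now 5. Cache: [P(c=4) C(c=5)]
  10. access P: HIT, count now 5. Cache: [C(c=5) P(c=5)]
  11. access C: HIT, count now 6. Cache: [P(c=5) C(c=6)]
  12. access H: MISS. Cache: [H(c=1) P(c=5) C(c=6)]
  13. access O: MISS. Cache: [H(c=1) O(c=1) P(c=5) C(c=6)]
  14. access C: HIT, count now 7. Cache: [H(c=1) O(c=1) P(c=5) C(c=7)]
  15. access C: HIT, count now 8. Cache: [H(c=1) O(c=1) P(c=5) C(c=8)]
  16. access U: MISS. Cache: [H(c=1) O(c=1) U(c=1) P(c=5) C(c=8)]
  17. access D: MISS. Cache: [H(c=1) O(c=1) U(c=1) D(c=1) P(c=5) C(c=8)]
  18. access I: MISS, evict H(c=1). Cache: [O(c=1) U(c=1) D(c=1) I(c=1) P(c=5) C(c=8)]
  19. access O: HIT, count now 2. Cache: [U(c=1) D(c=1) I(c=1) O(c=2) P(c=5) C(c=8)]
  20. access K: MISS, evict U(c=1). Cache: [D(c=1) I(c=1) K(c=1) O(c=2) P(c=5) C(c=8)]
  21. access U: MISS, evict D(c=1). Cache: [I(c=1) K(c=1) U(c=1) O(c=2) P(c=5) C(c=8)]
  22. access H: MISS, evict I(c=1). Cache: [K(c=1) U(c=1) H(c=1) O(c=2) P(c=5) C(c=8)]
Total: 12 hits, 10 misses, 4 evictions

Hit rate = 12/22 = 6/11

Answer: 6/11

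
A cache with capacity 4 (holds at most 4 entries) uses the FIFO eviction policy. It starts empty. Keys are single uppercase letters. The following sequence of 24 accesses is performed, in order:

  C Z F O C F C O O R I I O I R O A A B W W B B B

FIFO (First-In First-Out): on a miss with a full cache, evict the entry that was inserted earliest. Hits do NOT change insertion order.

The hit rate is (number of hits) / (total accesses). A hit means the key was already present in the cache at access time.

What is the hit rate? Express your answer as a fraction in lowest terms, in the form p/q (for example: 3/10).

Answer: 5/8

Derivation:
FIFO simulation (capacity=4):
  1. access C: MISS. Cache (old->new): [C]
  2. access Z: MISS. Cache (old->new): [C Z]
  3. access F: MISS. Cache (old->new): [C Z F]
  4. access O: MISS. Cache (old->new): [C Z F O]
  5. access C: HIT. Cache (old->new): [C Z F O]
  6. access F: HIT. Cache (old->new): [C Z F O]
  7. access C: HIT. Cache (old->new): [C Z F O]
  8. access O: HIT. Cache (old->new): [C Z F O]
  9. access O: HIT. Cache (old->new): [C Z F O]
  10. access R: MISS, evict C. Cache (old->new): [Z F O R]
  11. access I: MISS, evict Z. Cache (old->new): [F O R I]
  12. access I: HIT. Cache (old->new): [F O R I]
  13. access O: HIT. Cache (old->new): [F O R I]
  14. access I: HIT. Cache (old->new): [F O R I]
  15. access R: HIT. Cache (old->new): [F O R I]
  16. access O: HIT. Cache (old->new): [F O R I]
  17. access A: MISS, evict F. Cache (old->new): [O R I A]
  18. access A: HIT. Cache (old->new): [O R I A]
  19. access B: MISS, evict O. Cache (old->new): [R I A B]
  20. access W: MISS, evict R. Cache (old->new): [I A B W]
  21. access W: HIT. Cache (old->new): [I A B W]
  22. access B: HIT. Cache (old->new): [I A B W]
  23. access B: HIT. Cache (old->new): [I A B W]
  24. access B: HIT. Cache (old->new): [I A B W]
Total: 15 hits, 9 misses, 5 evictions

Hit rate = 15/24 = 5/8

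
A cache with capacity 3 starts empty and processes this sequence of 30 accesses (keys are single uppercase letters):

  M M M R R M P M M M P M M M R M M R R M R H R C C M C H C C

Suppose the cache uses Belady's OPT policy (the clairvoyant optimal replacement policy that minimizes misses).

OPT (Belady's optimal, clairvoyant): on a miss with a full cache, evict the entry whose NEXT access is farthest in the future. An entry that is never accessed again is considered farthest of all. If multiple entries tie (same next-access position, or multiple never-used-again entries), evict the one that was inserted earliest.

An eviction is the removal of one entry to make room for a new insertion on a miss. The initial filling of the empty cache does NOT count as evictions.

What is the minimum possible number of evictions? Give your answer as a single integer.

Answer: 2

Derivation:
OPT (Belady) simulation (capacity=3):
  1. access M: MISS. Cache: [M]
  2. access M: HIT. Next use of M: step 3. Cache: [M]
  3. access M: HIT. Next use of M: step 6. Cache: [M]
  4. access R: MISS. Cache: [M R]
  5. access R: HIT. Next use of R: step 15. Cache: [M R]
  6. access M: HIT. Next use of M: step 8. Cache: [M R]
  7. access P: MISS. Cache: [M R P]
  8. access M: HIT. Next use of M: step 9. Cache: [M R P]
  9. access M: HIT. Next use of M: step 10. Cache: [M R P]
  10. access M: HIT. Next use of M: step 12. Cache: [M R P]
  11. access P: HIT. Next use of P: never. Cache: [M R P]
  12. access M: HIT. Next use of M: step 13. Cache: [M R P]
  13. access M: HIT. Next use of M: step 14. Cache: [M R P]
  14. access M: HIT. Next use of M: step 16. Cache: [M R P]
  15. access R: HIT. Next use of R: step 18. Cache: [M R P]
  16. access M: HIT. Next use of M: step 17. Cache: [M R P]
  17. access M: HIT. Next use of M: step 20. Cache: [M R P]
  18. access R: HIT. Next use of R: step 19. Cache: [M R P]
  19. access R: HIT. Next use of R: step 21. Cache: [M R P]
  20. access M: HIT. Next use of M: step 26. Cache: [M R P]
  21. access R: HIT. Next use of R: step 23. Cache: [M R P]
  22. access H: MISS, evict P (next use: never). Cache: [M R H]
  23. access R: HIT. Next use of R: never. Cache: [M R H]
  24. access C: MISS, evict R (next use: never). Cache: [M H C]
  25. access C: HIT. Next use of C: step 27. Cache: [M H C]
  26. access M: HIT. Next use of M: never. Cache: [M H C]
  27. access C: HIT. Next use of C: step 29. Cache: [M H C]
  28. access H: HIT. Next use of H: never. Cache: [M H C]
  29. access C: HIT. Next use of C: step 30. Cache: [M H C]
  30. access C: HIT. Next use of C: never. Cache: [M H C]
Total: 25 hits, 5 misses, 2 evictions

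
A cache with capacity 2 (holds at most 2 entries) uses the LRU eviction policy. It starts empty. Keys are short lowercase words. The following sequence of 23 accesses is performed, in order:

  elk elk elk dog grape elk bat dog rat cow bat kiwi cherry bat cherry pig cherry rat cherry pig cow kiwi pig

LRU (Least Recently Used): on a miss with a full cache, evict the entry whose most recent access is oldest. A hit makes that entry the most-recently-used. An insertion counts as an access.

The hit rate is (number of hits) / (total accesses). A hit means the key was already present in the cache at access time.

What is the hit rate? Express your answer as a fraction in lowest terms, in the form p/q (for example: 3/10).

Answer: 5/23

Derivation:
LRU simulation (capacity=2):
  1. access elk: MISS. Cache (LRU->MRU): [elk]
  2. access elk: HIT. Cache (LRU->MRU): [elk]
  3. access elk: HIT. Cache (LRU->MRU): [elk]
  4. access dog: MISS. Cache (LRU->MRU): [elk dog]
  5. access grape: MISS, evict elk. Cache (LRU->MRU): [dog grape]
  6. access elk: MISS, evict dog. Cache (LRU->MRU): [grape elk]
  7. access bat: MISS, evict grape. Cache (LRU->MRU): [elk bat]
  8. access dog: MISS, evict elk. Cache (LRU->MRU): [bat dog]
  9. access rat: MISS, evict bat. Cache (LRU->MRU): [dog rat]
  10. access cow: MISS, evict dog. Cache (LRU->MRU): [rat cow]
  11. access bat: MISS, evict rat. Cache (LRU->MRU): [cow bat]
  12. access kiwi: MISS, evict cow. Cache (LRU->MRU): [bat kiwi]
  13. access cherry: MISS, evict bat. Cache (LRU->MRU): [kiwi cherry]
  14. access bat: MISS, evict kiwi. Cache (LRU->MRU): [cherry bat]
  15. access cherry: HIT. Cache (LRU->MRU): [bat cherry]
  16. access pig: MISS, evict bat. Cache (LRU->MRU): [cherry pig]
  17. access cherry: HIT. Cache (LRU->MRU): [pig cherry]
  18. access rat: MISS, evict pig. Cache (LRU->MRU): [cherry rat]
  19. access cherry: HIT. Cache (LRU->MRU): [rat cherry]
  20. access pig: MISS, evict rat. Cache (LRU->MRU): [cherry pig]
  21. access cow: MISS, evict cherry. Cache (LRU->MRU): [pig cow]
  22. access kiwi: MISS, evict pig. Cache (LRU->MRU): [cow kiwi]
  23. access pig: MISS, evict cow. Cache (LRU->MRU): [kiwi pig]
Total: 5 hits, 18 misses, 16 evictions

Hit rate = 5/23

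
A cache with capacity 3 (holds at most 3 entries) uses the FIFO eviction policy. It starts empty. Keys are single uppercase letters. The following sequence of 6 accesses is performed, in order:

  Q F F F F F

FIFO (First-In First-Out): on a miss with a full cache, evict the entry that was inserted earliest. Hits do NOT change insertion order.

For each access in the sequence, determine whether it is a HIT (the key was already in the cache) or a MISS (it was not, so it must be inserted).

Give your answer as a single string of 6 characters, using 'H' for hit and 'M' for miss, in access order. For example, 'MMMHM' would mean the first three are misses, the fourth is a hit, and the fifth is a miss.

FIFO simulation (capacity=3):
  1. access Q: MISS. Cache (old->new): [Q]
  2. access F: MISS. Cache (old->new): [Q F]
  3. access F: HIT. Cache (old->new): [Q F]
  4. access F: HIT. Cache (old->new): [Q F]
  5. access F: HIT. Cache (old->new): [Q F]
  6. access F: HIT. Cache (old->new): [Q F]
Total: 4 hits, 2 misses, 0 evictions

Answer: MMHHHH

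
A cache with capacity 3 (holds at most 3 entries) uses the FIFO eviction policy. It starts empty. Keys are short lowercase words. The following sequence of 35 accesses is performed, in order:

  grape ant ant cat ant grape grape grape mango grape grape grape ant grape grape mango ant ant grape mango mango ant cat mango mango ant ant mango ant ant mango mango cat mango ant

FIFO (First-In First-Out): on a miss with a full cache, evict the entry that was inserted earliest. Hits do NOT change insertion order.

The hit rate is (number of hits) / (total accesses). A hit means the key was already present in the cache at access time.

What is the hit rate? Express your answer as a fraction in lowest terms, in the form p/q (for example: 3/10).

Answer: 27/35

Derivation:
FIFO simulation (capacity=3):
  1. access grape: MISS. Cache (old->new): [grape]
  2. access ant: MISS. Cache (old->new): [grape ant]
  3. access ant: HIT. Cache (old->new): [grape ant]
  4. access cat: MISS. Cache (old->new): [grape ant cat]
  5. access ant: HIT. Cache (old->new): [grape ant cat]
  6. access grape: HIT. Cache (old->new): [grape ant cat]
  7. access grape: HIT. Cache (old->new): [grape ant cat]
  8. access grape: HIT. Cache (old->new): [grape ant cat]
  9. access mango: MISS, evict grape. Cache (old->new): [ant cat mango]
  10. access grape: MISS, evict ant. Cache (old->new): [cat mango grape]
  11. access grape: HIT. Cache (old->new): [cat mango grape]
  12. access grape: HIT. Cache (old->new): [cat mango grape]
  13. access ant: MISS, evict cat. Cache (old->new): [mango grape ant]
  14. access grape: HIT. Cache (old->new): [mango grape ant]
  15. access grape: HIT. Cache (old->new): [mango grape ant]
  16. access mango: HIT. Cache (old->new): [mango grape ant]
  17. access ant: HIT. Cache (old->new): [mango grape ant]
  18. access ant: HIT. Cache (old->new): [mango grape ant]
  19. access grape: HIT. Cache (old->new): [mango grape ant]
  20. access mango: HIT. Cache (old->new): [mango grape ant]
  21. access mango: HIT. Cache (old->new): [mango grape ant]
  22. access ant: HIT. Cache (old->new): [mango grape ant]
  23. access cat: MISS, evict mango. Cache (old->new): [grape ant cat]
  24. access mango: MISS, evict grape. Cache (old->new): [ant cat mango]
  25. access mango: HIT. Cache (old->new): [ant cat mango]
  26. access ant: HIT. Cache (old->new): [ant cat mango]
  27. access ant: HIT. Cache (old->new): [ant cat mango]
  28. access mango: HIT. Cache (old->new): [ant cat mango]
  29. access ant: HIT. Cache (old->new): [ant cat mango]
  30. access ant: HIT. Cache (old->new): [ant cat mango]
  31. access mango: HIT. Cache (old->new): [ant cat mango]
  32. access mango: HIT. Cache (old->new): [ant cat mango]
  33. access cat: HIT. Cache (old->new): [ant cat mango]
  34. access mango: HIT. Cache (old->new): [ant cat mango]
  35. access ant: HIT. Cache (old->new): [ant cat mango]
Total: 27 hits, 8 misses, 5 evictions

Hit rate = 27/35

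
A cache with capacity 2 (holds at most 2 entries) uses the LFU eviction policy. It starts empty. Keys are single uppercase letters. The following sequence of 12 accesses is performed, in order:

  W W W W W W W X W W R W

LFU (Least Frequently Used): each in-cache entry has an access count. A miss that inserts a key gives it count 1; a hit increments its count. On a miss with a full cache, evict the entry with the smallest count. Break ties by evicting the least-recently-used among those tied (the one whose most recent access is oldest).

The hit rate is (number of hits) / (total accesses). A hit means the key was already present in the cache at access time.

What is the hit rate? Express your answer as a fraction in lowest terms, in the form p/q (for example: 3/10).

LFU simulation (capacity=2):
  1. access W: MISS. Cache: [W(c=1)]
  2. access W: HIT, count now 2. Cache: [W(c=2)]
  3. access W: HIT, count now 3. Cache: [W(c=3)]
  4. access W: HIT, count now 4. Cache: [W(c=4)]
  5. access W: HIT, count now 5. Cache: [W(c=5)]
  6. access W: HIT, count now 6. Cache: [W(c=6)]
  7. access W: HIT, count now 7. Cache: [W(c=7)]
  8. access X: MISS. Cache: [X(c=1) W(c=7)]
  9. access W: HIT, count now 8. Cache: [X(c=1) W(c=8)]
  10. access W: HIT, count now 9. Cache: [X(c=1) W(c=9)]
  11. access R: MISS, evict X(c=1). Cache: [R(c=1) W(c=9)]
  12. access W: HIT, count now 10. Cache: [R(c=1) W(c=10)]
Total: 9 hits, 3 misses, 1 evictions

Hit rate = 9/12 = 3/4

Answer: 3/4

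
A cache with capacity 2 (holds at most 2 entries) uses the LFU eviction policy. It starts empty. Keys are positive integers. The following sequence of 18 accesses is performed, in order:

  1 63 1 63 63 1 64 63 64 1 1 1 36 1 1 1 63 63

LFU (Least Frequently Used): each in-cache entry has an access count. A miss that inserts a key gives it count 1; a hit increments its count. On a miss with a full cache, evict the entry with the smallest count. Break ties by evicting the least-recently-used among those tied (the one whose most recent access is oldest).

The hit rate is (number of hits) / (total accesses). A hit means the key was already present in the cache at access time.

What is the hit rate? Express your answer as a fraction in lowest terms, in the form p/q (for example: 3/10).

Answer: 11/18

Derivation:
LFU simulation (capacity=2):
  1. access 1: MISS. Cache: [1(c=1)]
  2. access 63: MISS. Cache: [1(c=1) 63(c=1)]
  3. access 1: HIT, count now 2. Cache: [63(c=1) 1(c=2)]
  4. access 63: HIT, count now 2. Cache: [1(c=2) 63(c=2)]
  5. access 63: HIT, count now 3. Cache: [1(c=2) 63(c=3)]
  6. access 1: HIT, count now 3. Cache: [63(c=3) 1(c=3)]
  7. access 64: MISS, evict 63(c=3). Cache: [64(c=1) 1(c=3)]
  8. access 63: MISS, evict 64(c=1). Cache: [63(c=1) 1(c=3)]
  9. access 64: MISS, evict 63(c=1). Cache: [64(c=1) 1(c=3)]
  10. access 1: HIT, count now 4. Cache: [64(c=1) 1(c=4)]
  11. access 1: HIT, count now 5. Cache: [64(c=1) 1(c=5)]
  12. access 1: HIT, count now 6. Cache: [64(c=1) 1(c=6)]
  13. access 36: MISS, evict 64(c=1). Cache: [36(c=1) 1(c=6)]
  14. access 1: HIT, count now 7. Cache: [36(c=1) 1(c=7)]
  15. access 1: HIT, count now 8. Cache: [36(c=1) 1(c=8)]
  16. access 1: HIT, count now 9. Cache: [36(c=1) 1(c=9)]
  17. access 63: MISS, evict 36(c=1). Cache: [63(c=1) 1(c=9)]
  18. access 63: HIT, count now 2. Cache: [63(c=2) 1(c=9)]
Total: 11 hits, 7 misses, 5 evictions

Hit rate = 11/18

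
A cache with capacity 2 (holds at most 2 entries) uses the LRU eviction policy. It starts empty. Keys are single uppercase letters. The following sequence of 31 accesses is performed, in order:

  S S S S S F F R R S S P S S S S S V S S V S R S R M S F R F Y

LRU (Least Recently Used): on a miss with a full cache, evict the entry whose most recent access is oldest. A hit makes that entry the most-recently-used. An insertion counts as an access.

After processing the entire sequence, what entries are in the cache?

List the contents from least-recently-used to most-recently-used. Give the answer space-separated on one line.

LRU simulation (capacity=2):
  1. access S: MISS. Cache (LRU->MRU): [S]
  2. access S: HIT. Cache (LRU->MRU): [S]
  3. access S: HIT. Cache (LRU->MRU): [S]
  4. access S: HIT. Cache (LRU->MRU): [S]
  5. access S: HIT. Cache (LRU->MRU): [S]
  6. access F: MISS. Cache (LRU->MRU): [S F]
  7. access F: HIT. Cache (LRU->MRU): [S F]
  8. access R: MISS, evict S. Cache (LRU->MRU): [F R]
  9. access R: HIT. Cache (LRU->MRU): [F R]
  10. access S: MISS, evict F. Cache (LRU->MRU): [R S]
  11. access S: HIT. Cache (LRU->MRU): [R S]
  12. access P: MISS, evict R. Cache (LRU->MRU): [S P]
  13. access S: HIT. Cache (LRU->MRU): [P S]
  14. access S: HIT. Cache (LRU->MRU): [P S]
  15. access S: HIT. Cache (LRU->MRU): [P S]
  16. access S: HIT. Cache (LRU->MRU): [P S]
  17. access S: HIT. Cache (LRU->MRU): [P S]
  18. access V: MISS, evict P. Cache (LRU->MRU): [S V]
  19. access S: HIT. Cache (LRU->MRU): [V S]
  20. access S: HIT. Cache (LRU->MRU): [V S]
  21. access V: HIT. Cache (LRU->MRU): [S V]
  22. access S: HIT. Cache (LRU->MRU): [V S]
  23. access R: MISS, evict V. Cache (LRU->MRU): [S R]
  24. access S: HIT. Cache (LRU->MRU): [R S]
  25. access R: HIT. Cache (LRU->MRU): [S R]
  26. access M: MISS, evict S. Cache (LRU->MRU): [R M]
  27. access S: MISS, evict R. Cache (LRU->MRU): [M S]
  28. access F: MISS, evict M. Cache (LRU->MRU): [S F]
  29. access R: MISS, evict S. Cache (LRU->MRU): [F R]
  30. access F: HIT. Cache (LRU->MRU): [R F]
  31. access Y: MISS, evict R. Cache (LRU->MRU): [F Y]
Total: 19 hits, 12 misses, 10 evictions

Answer: F Y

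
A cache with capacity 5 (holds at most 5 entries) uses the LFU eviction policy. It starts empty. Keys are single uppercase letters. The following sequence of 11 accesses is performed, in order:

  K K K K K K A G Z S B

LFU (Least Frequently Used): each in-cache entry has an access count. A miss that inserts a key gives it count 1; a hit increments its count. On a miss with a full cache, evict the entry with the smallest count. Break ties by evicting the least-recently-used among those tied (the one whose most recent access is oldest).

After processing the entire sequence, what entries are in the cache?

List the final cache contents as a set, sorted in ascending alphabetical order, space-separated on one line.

Answer: B G K S Z

Derivation:
LFU simulation (capacity=5):
  1. access K: MISS. Cache: [K(c=1)]
  2. access K: HIT, count now 2. Cache: [K(c=2)]
  3. access K: HIT, count now 3. Cache: [K(c=3)]
  4. access K: HIT, count now 4. Cache: [K(c=4)]
  5. access K: HIT, count now 5. Cache: [K(c=5)]
  6. access K: HIT, count now 6. Cache: [K(c=6)]
  7. access A: MISS. Cache: [A(c=1) K(c=6)]
  8. access G: MISS. Cache: [A(c=1) G(c=1) K(c=6)]
  9. access Z: MISS. Cache: [A(c=1) G(c=1) Z(c=1) K(c=6)]
  10. access S: MISS. Cache: [A(c=1) G(c=1) Z(c=1) S(c=1) K(c=6)]
  11. access B: MISS, evict A(c=1). Cache: [G(c=1) Z(c=1) S(c=1) B(c=1) K(c=6)]
Total: 5 hits, 6 misses, 1 evictions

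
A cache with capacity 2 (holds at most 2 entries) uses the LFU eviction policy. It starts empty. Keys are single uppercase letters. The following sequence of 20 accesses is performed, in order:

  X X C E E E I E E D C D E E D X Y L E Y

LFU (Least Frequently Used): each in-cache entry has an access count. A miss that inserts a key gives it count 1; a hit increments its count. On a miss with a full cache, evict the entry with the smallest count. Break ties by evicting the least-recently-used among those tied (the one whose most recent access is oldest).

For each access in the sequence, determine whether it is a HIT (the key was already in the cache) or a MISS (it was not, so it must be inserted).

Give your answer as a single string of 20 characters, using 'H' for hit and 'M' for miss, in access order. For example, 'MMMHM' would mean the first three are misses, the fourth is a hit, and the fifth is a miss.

LFU simulation (capacity=2):
  1. access X: MISS. Cache: [X(c=1)]
  2. access X: HIT, count now 2. Cache: [X(c=2)]
  3. access C: MISS. Cache: [C(c=1) X(c=2)]
  4. access E: MISS, evict C(c=1). Cache: [E(c=1) X(c=2)]
  5. access E: HIT, count now 2. Cache: [X(c=2) E(c=2)]
  6. access E: HIT, count now 3. Cache: [X(c=2) E(c=3)]
  7. access I: MISS, evict X(c=2). Cache: [I(c=1) E(c=3)]
  8. access E: HIT, count now 4. Cache: [I(c=1) E(c=4)]
  9. access E: HIT, count now 5. Cache: [I(c=1) E(c=5)]
  10. access D: MISS, evict I(c=1). Cache: [D(c=1) E(c=5)]
  11. access C: MISS, evict D(c=1). Cache: [C(c=1) E(c=5)]
  12. access D: MISS, evict C(c=1). Cache: [D(c=1) E(c=5)]
  13. access E: HIT, count now 6. Cache: [D(c=1) E(c=6)]
  14. access E: HIT, count now 7. Cache: [D(c=1) E(c=7)]
  15. access D: HIT, count now 2. Cache: [D(c=2) E(c=7)]
  16. access X: MISS, evict D(c=2). Cache: [X(c=1) E(c=7)]
  17. access Y: MISS, evict X(c=1). Cache: [Y(c=1) E(c=7)]
  18. access L: MISS, evict Y(c=1). Cache: [L(c=1) E(c=7)]
  19. access E: HIT, count now 8. Cache: [L(c=1) E(c=8)]
  20. access Y: MISS, evict L(c=1). Cache: [Y(c=1) E(c=8)]
Total: 9 hits, 11 misses, 9 evictions

Answer: MHMMHHMHHMMMHHHMMMHM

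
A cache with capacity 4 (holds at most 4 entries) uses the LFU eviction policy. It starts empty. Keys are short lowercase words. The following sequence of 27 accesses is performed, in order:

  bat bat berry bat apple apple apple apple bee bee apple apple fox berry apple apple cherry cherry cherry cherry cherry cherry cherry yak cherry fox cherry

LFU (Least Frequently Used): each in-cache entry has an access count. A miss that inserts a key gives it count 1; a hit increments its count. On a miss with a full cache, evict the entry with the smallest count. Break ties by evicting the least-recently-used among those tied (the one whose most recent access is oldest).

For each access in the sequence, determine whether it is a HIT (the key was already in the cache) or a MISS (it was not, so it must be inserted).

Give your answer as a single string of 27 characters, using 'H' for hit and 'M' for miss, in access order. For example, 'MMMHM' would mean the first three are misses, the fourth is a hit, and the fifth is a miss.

LFU simulation (capacity=4):
  1. access bat: MISS. Cache: [bat(c=1)]
  2. access bat: HIT, count now 2. Cache: [bat(c=2)]
  3. access berry: MISS. Cache: [berry(c=1) bat(c=2)]
  4. access bat: HIT, count now 3. Cache: [berry(c=1) bat(c=3)]
  5. access apple: MISS. Cache: [berry(c=1) apple(c=1) bat(c=3)]
  6. access apple: HIT, count now 2. Cache: [berry(c=1) apple(c=2) bat(c=3)]
  7. access apple: HIT, count now 3. Cache: [berry(c=1) bat(c=3) apple(c=3)]
  8. access apple: HIT, count now 4. Cache: [berry(c=1) bat(c=3) apple(c=4)]
  9. access bee: MISS. Cache: [berry(c=1) bee(c=1) bat(c=3) apple(c=4)]
  10. access bee: HIT, count now 2. Cache: [berry(c=1) bee(c=2) bat(c=3) apple(c=4)]
  11. access apple: HIT, count now 5. Cache: [berry(c=1) bee(c=2) bat(c=3) apple(c=5)]
  12. access apple: HIT, count now 6. Cache: [berry(c=1) bee(c=2) bat(c=3) apple(c=6)]
  13. access fox: MISS, evict berry(c=1). Cache: [fox(c=1) bee(c=2) bat(c=3) apple(c=6)]
  14. access berry: MISS, evict fox(c=1). Cache: [berry(c=1) bee(c=2) bat(c=3) apple(c=6)]
  15. access apple: HIT, count now 7. Cache: [berry(c=1) bee(c=2) bat(c=3) apple(c=7)]
  16. access apple: HIT, count now 8. Cache: [berry(c=1) bee(c=2) bat(c=3) apple(c=8)]
  17. access cherry: MISS, evict berry(c=1). Cache: [cherry(c=1) bee(c=2) bat(c=3) apple(c=8)]
  18. access cherry: HIT, count now 2. Cache: [bee(c=2) cherry(c=2) bat(c=3) apple(c=8)]
  19. access cherry: HIT, count now 3. Cache: [bee(c=2) bat(c=3) cherry(c=3) apple(c=8)]
  20. access cherry: HIT, count now 4. Cache: [bee(c=2) bat(c=3) cherry(c=4) apple(c=8)]
  21. access cherry: HIT, count now 5. Cache: [bee(c=2) bat(c=3) cherry(c=5) apple(c=8)]
  22. access cherry: HIT, count now 6. Cache: [bee(c=2) bat(c=3) cherry(c=6) apple(c=8)]
  23. access cherry: HIT, count now 7. Cache: [bee(c=2) bat(c=3) cherry(c=7) apple(c=8)]
  24. access yak: MISS, evict bee(c=2). Cache: [yak(c=1) bat(c=3) cherry(c=7) apple(c=8)]
  25. access cherry: HIT, count now 8. Cache: [yak(c=1) bat(c=3) apple(c=8) cherry(c=8)]
  26. access fox: MISS, evict yak(c=1). Cache: [fox(c=1) bat(c=3) apple(c=8) cherry(c=8)]
  27. access cherry: HIT, count now 9. Cache: [fox(c=1) bat(c=3) apple(c=8) cherry(c=9)]
Total: 18 hits, 9 misses, 5 evictions

Answer: MHMHMHHHMHHHMMHHMHHHHHHMHMH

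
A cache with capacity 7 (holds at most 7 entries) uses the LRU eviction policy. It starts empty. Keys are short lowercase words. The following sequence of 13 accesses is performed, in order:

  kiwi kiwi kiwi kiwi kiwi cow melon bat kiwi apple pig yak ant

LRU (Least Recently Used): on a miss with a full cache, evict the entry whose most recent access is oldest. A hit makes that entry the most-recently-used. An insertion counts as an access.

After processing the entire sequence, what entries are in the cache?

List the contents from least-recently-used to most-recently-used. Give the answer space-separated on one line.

LRU simulation (capacity=7):
  1. access kiwi: MISS. Cache (LRU->MRU): [kiwi]
  2. access kiwi: HIT. Cache (LRU->MRU): [kiwi]
  3. access kiwi: HIT. Cache (LRU->MRU): [kiwi]
  4. access kiwi: HIT. Cache (LRU->MRU): [kiwi]
  5. access kiwi: HIT. Cache (LRU->MRU): [kiwi]
  6. access cow: MISS. Cache (LRU->MRU): [kiwi cow]
  7. access melon: MISS. Cache (LRU->MRU): [kiwi cow melon]
  8. access bat: MISS. Cache (LRU->MRU): [kiwi cow melon bat]
  9. access kiwi: HIT. Cache (LRU->MRU): [cow melon bat kiwi]
  10. access apple: MISS. Cache (LRU->MRU): [cow melon bat kiwi apple]
  11. access pig: MISS. Cache (LRU->MRU): [cow melon bat kiwi apple pig]
  12. access yak: MISS. Cache (LRU->MRU): [cow melon bat kiwi apple pig yak]
  13. access ant: MISS, evict cow. Cache (LRU->MRU): [melon bat kiwi apple pig yak ant]
Total: 5 hits, 8 misses, 1 evictions

Answer: melon bat kiwi apple pig yak ant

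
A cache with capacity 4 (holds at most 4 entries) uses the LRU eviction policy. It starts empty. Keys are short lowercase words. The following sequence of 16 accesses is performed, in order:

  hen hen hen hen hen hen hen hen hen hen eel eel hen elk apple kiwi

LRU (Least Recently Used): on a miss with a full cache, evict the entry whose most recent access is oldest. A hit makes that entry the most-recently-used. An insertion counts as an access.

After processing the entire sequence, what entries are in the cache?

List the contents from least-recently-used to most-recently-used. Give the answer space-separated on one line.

Answer: hen elk apple kiwi

Derivation:
LRU simulation (capacity=4):
  1. access hen: MISS. Cache (LRU->MRU): [hen]
  2. access hen: HIT. Cache (LRU->MRU): [hen]
  3. access hen: HIT. Cache (LRU->MRU): [hen]
  4. access hen: HIT. Cache (LRU->MRU): [hen]
  5. access hen: HIT. Cache (LRU->MRU): [hen]
  6. access hen: HIT. Cache (LRU->MRU): [hen]
  7. access hen: HIT. Cache (LRU->MRU): [hen]
  8. access hen: HIT. Cache (LRU->MRU): [hen]
  9. access hen: HIT. Cache (LRU->MRU): [hen]
  10. access hen: HIT. Cache (LRU->MRU): [hen]
  11. access eel: MISS. Cache (LRU->MRU): [hen eel]
  12. access eel: HIT. Cache (LRU->MRU): [hen eel]
  13. access hen: HIT. Cache (LRU->MRU): [eel hen]
  14. access elk: MISS. Cache (LRU->MRU): [eel hen elk]
  15. access apple: MISS. Cache (LRU->MRU): [eel hen elk apple]
  16. access kiwi: MISS, evict eel. Cache (LRU->MRU): [hen elk apple kiwi]
Total: 11 hits, 5 misses, 1 evictions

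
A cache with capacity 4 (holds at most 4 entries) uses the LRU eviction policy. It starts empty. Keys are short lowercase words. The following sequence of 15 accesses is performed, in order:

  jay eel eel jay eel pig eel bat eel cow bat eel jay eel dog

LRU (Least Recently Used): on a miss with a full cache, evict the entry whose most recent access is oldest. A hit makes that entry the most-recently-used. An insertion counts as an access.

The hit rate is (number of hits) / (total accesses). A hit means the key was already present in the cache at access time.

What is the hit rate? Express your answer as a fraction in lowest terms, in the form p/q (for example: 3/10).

Answer: 8/15

Derivation:
LRU simulation (capacity=4):
  1. access jay: MISS. Cache (LRU->MRU): [jay]
  2. access eel: MISS. Cache (LRU->MRU): [jay eel]
  3. access eel: HIT. Cache (LRU->MRU): [jay eel]
  4. access jay: HIT. Cache (LRU->MRU): [eel jay]
  5. access eel: HIT. Cache (LRU->MRU): [jay eel]
  6. access pig: MISS. Cache (LRU->MRU): [jay eel pig]
  7. access eel: HIT. Cache (LRU->MRU): [jay pig eel]
  8. access bat: MISS. Cache (LRU->MRU): [jay pig eel bat]
  9. access eel: HIT. Cache (LRU->MRU): [jay pig bat eel]
  10. access cow: MISS, evict jay. Cache (LRU->MRU): [pig bat eel cow]
  11. access bat: HIT. Cache (LRU->MRU): [pig eel cow bat]
  12. access eel: HIT. Cache (LRU->MRU): [pig cow bat eel]
  13. access jay: MISS, evict pig. Cache (LRU->MRU): [cow bat eel jay]
  14. access eel: HIT. Cache (LRU->MRU): [cow bat jay eel]
  15. access dog: MISS, evict cow. Cache (LRU->MRU): [bat jay eel dog]
Total: 8 hits, 7 misses, 3 evictions

Hit rate = 8/15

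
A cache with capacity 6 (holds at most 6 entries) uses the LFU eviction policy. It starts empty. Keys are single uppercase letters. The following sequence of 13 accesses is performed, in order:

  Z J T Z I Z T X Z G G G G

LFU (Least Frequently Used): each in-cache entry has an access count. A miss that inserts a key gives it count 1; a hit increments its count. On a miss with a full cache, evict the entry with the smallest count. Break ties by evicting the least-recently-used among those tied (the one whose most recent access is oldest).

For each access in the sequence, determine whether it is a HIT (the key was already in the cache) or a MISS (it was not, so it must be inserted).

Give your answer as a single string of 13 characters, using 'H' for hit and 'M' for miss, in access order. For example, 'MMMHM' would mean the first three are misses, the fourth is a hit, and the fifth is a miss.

LFU simulation (capacity=6):
  1. access Z: MISS. Cache: [Z(c=1)]
  2. access J: MISS. Cache: [Z(c=1) J(c=1)]
  3. access T: MISS. Cache: [Z(c=1) J(c=1) T(c=1)]
  4. access Z: HIT, count now 2. Cache: [J(c=1) T(c=1) Z(c=2)]
  5. access I: MISS. Cache: [J(c=1) T(c=1) I(c=1) Z(c=2)]
  6. access Z: HIT, count now 3. Cache: [J(c=1) T(c=1) I(c=1) Z(c=3)]
  7. access T: HIT, count now 2. Cache: [J(c=1) I(c=1) T(c=2) Z(c=3)]
  8. access X: MISS. Cache: [J(c=1) I(c=1) X(c=1) T(c=2) Z(c=3)]
  9. access Z: HIT, count now 4. Cache: [J(c=1) I(c=1) X(c=1) T(c=2) Z(c=4)]
  10. access G: MISS. Cache: [J(c=1) I(c=1) X(c=1) G(c=1) T(c=2) Z(c=4)]
  11. access G: HIT, count now 2. Cache: [J(c=1) I(c=1) X(c=1) T(c=2) G(c=2) Z(c=4)]
  12. access G: HIT, count now 3. Cache: [J(c=1) I(c=1) X(c=1) T(c=2) G(c=3) Z(c=4)]
  13. access G: HIT, count now 4. Cache: [J(c=1) I(c=1) X(c=1) T(c=2) Z(c=4) G(c=4)]
Total: 7 hits, 6 misses, 0 evictions

Answer: MMMHMHHMHMHHH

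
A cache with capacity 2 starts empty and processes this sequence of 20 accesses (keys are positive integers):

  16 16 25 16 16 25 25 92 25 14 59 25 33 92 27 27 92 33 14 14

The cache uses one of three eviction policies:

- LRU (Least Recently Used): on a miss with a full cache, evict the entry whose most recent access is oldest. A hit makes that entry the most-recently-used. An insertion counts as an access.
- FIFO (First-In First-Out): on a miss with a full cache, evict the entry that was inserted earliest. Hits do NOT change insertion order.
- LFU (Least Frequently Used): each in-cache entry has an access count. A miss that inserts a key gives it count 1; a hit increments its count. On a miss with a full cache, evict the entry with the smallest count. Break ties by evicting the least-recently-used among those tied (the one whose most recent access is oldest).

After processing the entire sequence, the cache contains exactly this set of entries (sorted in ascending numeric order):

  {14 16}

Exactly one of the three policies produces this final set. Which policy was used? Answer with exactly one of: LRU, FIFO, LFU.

Answer: LFU

Derivation:
Simulating under each policy and comparing final sets:
  LRU: final set = {14 33} -> differs
  FIFO: final set = {14 33} -> differs
  LFU: final set = {14 16} -> MATCHES target
Only LFU produces the target set.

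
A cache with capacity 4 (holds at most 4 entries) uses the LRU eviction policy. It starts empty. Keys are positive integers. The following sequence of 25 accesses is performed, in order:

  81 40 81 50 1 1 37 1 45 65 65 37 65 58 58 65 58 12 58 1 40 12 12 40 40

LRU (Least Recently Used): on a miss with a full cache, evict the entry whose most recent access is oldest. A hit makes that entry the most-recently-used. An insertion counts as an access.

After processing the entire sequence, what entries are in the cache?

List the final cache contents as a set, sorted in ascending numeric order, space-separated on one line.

LRU simulation (capacity=4):
  1. access 81: MISS. Cache (LRU->MRU): [81]
  2. access 40: MISS. Cache (LRU->MRU): [81 40]
  3. access 81: HIT. Cache (LRU->MRU): [40 81]
  4. access 50: MISS. Cache (LRU->MRU): [40 81 50]
  5. access 1: MISS. Cache (LRU->MRU): [40 81 50 1]
  6. access 1: HIT. Cache (LRU->MRU): [40 81 50 1]
  7. access 37: MISS, evict 40. Cache (LRU->MRU): [81 50 1 37]
  8. access 1: HIT. Cache (LRU->MRU): [81 50 37 1]
  9. access 45: MISS, evict 81. Cache (LRU->MRU): [50 37 1 45]
  10. access 65: MISS, evict 50. Cache (LRU->MRU): [37 1 45 65]
  11. access 65: HIT. Cache (LRU->MRU): [37 1 45 65]
  12. access 37: HIT. Cache (LRU->MRU): [1 45 65 37]
  13. access 65: HIT. Cache (LRU->MRU): [1 45 37 65]
  14. access 58: MISS, evict 1. Cache (LRU->MRU): [45 37 65 58]
  15. access 58: HIT. Cache (LRU->MRU): [45 37 65 58]
  16. access 65: HIT. Cache (LRU->MRU): [45 37 58 65]
  17. access 58: HIT. Cache (LRU->MRU): [45 37 65 58]
  18. access 12: MISS, evict 45. Cache (LRU->MRU): [37 65 58 12]
  19. access 58: HIT. Cache (LRU->MRU): [37 65 12 58]
  20. access 1: MISS, evict 37. Cache (LRU->MRU): [65 12 58 1]
  21. access 40: MISS, evict 65. Cache (LRU->MRU): [12 58 1 40]
  22. access 12: HIT. Cache (LRU->MRU): [58 1 40 12]
  23. access 12: HIT. Cache (LRU->MRU): [58 1 40 12]
  24. access 40: HIT. Cache (LRU->MRU): [58 1 12 40]
  25. access 40: HIT. Cache (LRU->MRU): [58 1 12 40]
Total: 14 hits, 11 misses, 7 evictions

Answer: 1 12 40 58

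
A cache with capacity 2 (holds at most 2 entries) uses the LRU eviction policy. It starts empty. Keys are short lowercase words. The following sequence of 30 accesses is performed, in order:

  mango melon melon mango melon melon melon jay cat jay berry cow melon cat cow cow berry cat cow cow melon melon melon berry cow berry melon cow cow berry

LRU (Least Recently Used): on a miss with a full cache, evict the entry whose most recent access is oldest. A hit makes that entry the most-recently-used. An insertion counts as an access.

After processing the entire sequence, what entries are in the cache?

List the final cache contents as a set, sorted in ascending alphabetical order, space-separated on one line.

Answer: berry cow

Derivation:
LRU simulation (capacity=2):
  1. access mango: MISS. Cache (LRU->MRU): [mango]
  2. access melon: MISS. Cache (LRU->MRU): [mango melon]
  3. access melon: HIT. Cache (LRU->MRU): [mango melon]
  4. access mango: HIT. Cache (LRU->MRU): [melon mango]
  5. access melon: HIT. Cache (LRU->MRU): [mango melon]
  6. access melon: HIT. Cache (LRU->MRU): [mango melon]
  7. access melon: HIT. Cache (LRU->MRU): [mango melon]
  8. access jay: MISS, evict mango. Cache (LRU->MRU): [melon jay]
  9. access cat: MISS, evict melon. Cache (LRU->MRU): [jay cat]
  10. access jay: HIT. Cache (LRU->MRU): [cat jay]
  11. access berry: MISS, evict cat. Cache (LRU->MRU): [jay berry]
  12. access cow: MISS, evict jay. Cache (LRU->MRU): [berry cow]
  13. access melon: MISS, evict berry. Cache (LRU->MRU): [cow melon]
  14. access cat: MISS, evict cow. Cache (LRU->MRU): [melon cat]
  15. access cow: MISS, evict melon. Cache (LRU->MRU): [cat cow]
  16. access cow: HIT. Cache (LRU->MRU): [cat cow]
  17. access berry: MISS, evict cat. Cache (LRU->MRU): [cow berry]
  18. access cat: MISS, evict cow. Cache (LRU->MRU): [berry cat]
  19. access cow: MISS, evict berry. Cache (LRU->MRU): [cat cow]
  20. access cow: HIT. Cache (LRU->MRU): [cat cow]
  21. access melon: MISS, evict cat. Cache (LRU->MRU): [cow melon]
  22. access melon: HIT. Cache (LRU->MRU): [cow melon]
  23. access melon: HIT. Cache (LRU->MRU): [cow melon]
  24. access berry: MISS, evict cow. Cache (LRU->MRU): [melon berry]
  25. access cow: MISS, evict melon. Cache (LRU->MRU): [berry cow]
  26. access berry: HIT. Cache (LRU->MRU): [cow berry]
  27. access melon: MISS, evict cow. Cache (LRU->MRU): [berry melon]
  28. access cow: MISS, evict berry. Cache (LRU->MRU): [melon cow]
  29. access cow: HIT. Cache (LRU->MRU): [melon cow]
  30. access berry: MISS, evict melon. Cache (LRU->MRU): [cow berry]
Total: 12 hits, 18 misses, 16 evictions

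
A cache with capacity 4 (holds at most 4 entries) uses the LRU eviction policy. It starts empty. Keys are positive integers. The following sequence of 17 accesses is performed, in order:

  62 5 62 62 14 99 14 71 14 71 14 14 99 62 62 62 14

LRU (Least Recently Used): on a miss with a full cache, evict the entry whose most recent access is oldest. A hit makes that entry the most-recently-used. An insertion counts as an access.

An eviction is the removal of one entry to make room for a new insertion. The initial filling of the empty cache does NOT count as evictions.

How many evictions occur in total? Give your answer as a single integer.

Answer: 1

Derivation:
LRU simulation (capacity=4):
  1. access 62: MISS. Cache (LRU->MRU): [62]
  2. access 5: MISS. Cache (LRU->MRU): [62 5]
  3. access 62: HIT. Cache (LRU->MRU): [5 62]
  4. access 62: HIT. Cache (LRU->MRU): [5 62]
  5. access 14: MISS. Cache (LRU->MRU): [5 62 14]
  6. access 99: MISS. Cache (LRU->MRU): [5 62 14 99]
  7. access 14: HIT. Cache (LRU->MRU): [5 62 99 14]
  8. access 71: MISS, evict 5. Cache (LRU->MRU): [62 99 14 71]
  9. access 14: HIT. Cache (LRU->MRU): [62 99 71 14]
  10. access 71: HIT. Cache (LRU->MRU): [62 99 14 71]
  11. access 14: HIT. Cache (LRU->MRU): [62 99 71 14]
  12. access 14: HIT. Cache (LRU->MRU): [62 99 71 14]
  13. access 99: HIT. Cache (LRU->MRU): [62 71 14 99]
  14. access 62: HIT. Cache (LRU->MRU): [71 14 99 62]
  15. access 62: HIT. Cache (LRU->MRU): [71 14 99 62]
  16. access 62: HIT. Cache (LRU->MRU): [71 14 99 62]
  17. access 14: HIT. Cache (LRU->MRU): [71 99 62 14]
Total: 12 hits, 5 misses, 1 evictions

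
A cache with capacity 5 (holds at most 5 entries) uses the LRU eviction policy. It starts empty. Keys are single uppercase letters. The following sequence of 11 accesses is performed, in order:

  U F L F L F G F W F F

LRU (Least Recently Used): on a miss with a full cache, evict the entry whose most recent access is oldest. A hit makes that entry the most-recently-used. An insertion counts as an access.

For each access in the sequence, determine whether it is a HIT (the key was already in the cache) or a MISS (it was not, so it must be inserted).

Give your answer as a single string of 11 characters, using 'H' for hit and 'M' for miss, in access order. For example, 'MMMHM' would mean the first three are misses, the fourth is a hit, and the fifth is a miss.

Answer: MMMHHHMHMHH

Derivation:
LRU simulation (capacity=5):
  1. access U: MISS. Cache (LRU->MRU): [U]
  2. access F: MISS. Cache (LRU->MRU): [U F]
  3. access L: MISS. Cache (LRU->MRU): [U F L]
  4. access F: HIT. Cache (LRU->MRU): [U L F]
  5. access L: HIT. Cache (LRU->MRU): [U F L]
  6. access F: HIT. Cache (LRU->MRU): [U L F]
  7. access G: MISS. Cache (LRU->MRU): [U L F G]
  8. access F: HIT. Cache (LRU->MRU): [U L G F]
  9. access W: MISS. Cache (LRU->MRU): [U L G F W]
  10. access F: HIT. Cache (LRU->MRU): [U L G W F]
  11. access F: HIT. Cache (LRU->MRU): [U L G W F]
Total: 6 hits, 5 misses, 0 evictions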